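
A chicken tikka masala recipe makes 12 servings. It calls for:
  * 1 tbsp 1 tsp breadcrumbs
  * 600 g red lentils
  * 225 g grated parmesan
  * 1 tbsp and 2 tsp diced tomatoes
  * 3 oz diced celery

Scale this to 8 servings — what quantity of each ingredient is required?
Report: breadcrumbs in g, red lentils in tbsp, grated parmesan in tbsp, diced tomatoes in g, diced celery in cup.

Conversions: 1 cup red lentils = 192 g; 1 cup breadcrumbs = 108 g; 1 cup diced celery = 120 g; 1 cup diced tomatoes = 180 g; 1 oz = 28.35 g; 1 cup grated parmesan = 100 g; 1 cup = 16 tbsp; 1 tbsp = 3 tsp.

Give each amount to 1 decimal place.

Scaling factor: 8/12 = 2/3.
breadcrumbs: (1 tbsp + 1 tsp = 4/3 tbsp) × 2/3 ÷ 16 tbsp/cup × 108 g/cup = 6.0 g
red lentils: 600 g × 2/3 ÷ 192 g/cup × 16 tbsp/cup ≈ 33.3 tbsp
grated parmesan: 225 g × 2/3 ÷ 100 g/cup × 16 tbsp/cup = 24.0 tbsp
diced tomatoes: (1 tbsp + 2 tsp = 5/3 tbsp) × 2/3 ÷ 16 tbsp/cup × 180 g/cup = 12.5 g
diced celery: 3 oz × 2/3 × 28.35 g/oz ÷ 120 g/cup ≈ 0.5 cup

breadcrumbs: 6.0 g; red lentils: 33.3 tbsp; grated parmesan: 24.0 tbsp; diced tomatoes: 12.5 g; diced celery: 0.5 cup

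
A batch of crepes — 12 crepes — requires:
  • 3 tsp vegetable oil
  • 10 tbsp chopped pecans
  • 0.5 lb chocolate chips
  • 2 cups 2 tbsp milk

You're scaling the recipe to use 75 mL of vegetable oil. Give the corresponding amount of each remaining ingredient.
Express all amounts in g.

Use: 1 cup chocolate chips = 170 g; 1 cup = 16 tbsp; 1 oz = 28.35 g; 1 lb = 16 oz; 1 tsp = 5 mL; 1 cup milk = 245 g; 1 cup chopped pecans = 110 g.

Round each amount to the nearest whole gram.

The original recipe has 15 mL of vegetable oil, so the scaling factor is 75 ÷ 15 = 5.
chopped pecans: 10 tbsp × 5 ÷ 16 tbsp/cup × 110 g/cup ≈ 344 g
chocolate chips: 0.5 lb × 5 × 16 oz/lb × 28.35 g/oz = 1134 g
milk: (2 cup + 2 tbsp = 2.125 cup) × 5 × 245 g/cup ≈ 2603 g

chopped pecans: 344 g; chocolate chips: 1134 g; milk: 2603 g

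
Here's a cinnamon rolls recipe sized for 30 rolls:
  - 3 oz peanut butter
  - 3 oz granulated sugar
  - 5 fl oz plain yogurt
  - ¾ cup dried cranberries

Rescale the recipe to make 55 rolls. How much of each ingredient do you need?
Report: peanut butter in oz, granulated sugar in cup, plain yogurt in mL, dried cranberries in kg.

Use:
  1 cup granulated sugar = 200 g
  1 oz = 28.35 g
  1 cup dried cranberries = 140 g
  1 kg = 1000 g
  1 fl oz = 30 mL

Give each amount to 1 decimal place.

Scaling factor: 55/30 = 11/6.
peanut butter: 3 oz × 11/6 = 5.5 oz
granulated sugar: 3 oz × 11/6 × 28.35 g/oz ÷ 200 g/cup ≈ 0.8 cup
plain yogurt: 5 fl oz × 11/6 × 30 mL/fl oz = 275.0 mL
dried cranberries: 0.75 cup × 11/6 × 140 g/cup ÷ 1000 g/kg ≈ 0.2 kg

peanut butter: 5.5 oz; granulated sugar: 0.8 cup; plain yogurt: 275.0 mL; dried cranberries: 0.2 kg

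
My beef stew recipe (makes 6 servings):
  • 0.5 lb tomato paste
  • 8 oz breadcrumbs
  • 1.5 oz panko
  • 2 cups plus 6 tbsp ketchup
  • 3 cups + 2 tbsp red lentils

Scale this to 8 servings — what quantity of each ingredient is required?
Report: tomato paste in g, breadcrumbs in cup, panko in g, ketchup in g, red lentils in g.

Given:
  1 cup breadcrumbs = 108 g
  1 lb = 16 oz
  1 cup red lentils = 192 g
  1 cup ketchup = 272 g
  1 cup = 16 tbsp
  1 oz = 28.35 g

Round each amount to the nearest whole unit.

Scaling factor: 8/6 = 4/3.
tomato paste: 0.5 lb × 4/3 × 16 oz/lb × 28.35 g/oz ≈ 302 g
breadcrumbs: 8 oz × 4/3 × 28.35 g/oz ÷ 108 g/cup ≈ 3 cup
panko: 1.5 oz × 4/3 × 28.35 g/oz ≈ 57 g
ketchup: (2 cup + 6 tbsp = 2.375 cup) × 4/3 × 272 g/cup ≈ 861 g
red lentils: (3 cup + 2 tbsp = 3.125 cup) × 4/3 × 192 g/cup = 800 g

tomato paste: 302 g; breadcrumbs: 3 cup; panko: 57 g; ketchup: 861 g; red lentils: 800 g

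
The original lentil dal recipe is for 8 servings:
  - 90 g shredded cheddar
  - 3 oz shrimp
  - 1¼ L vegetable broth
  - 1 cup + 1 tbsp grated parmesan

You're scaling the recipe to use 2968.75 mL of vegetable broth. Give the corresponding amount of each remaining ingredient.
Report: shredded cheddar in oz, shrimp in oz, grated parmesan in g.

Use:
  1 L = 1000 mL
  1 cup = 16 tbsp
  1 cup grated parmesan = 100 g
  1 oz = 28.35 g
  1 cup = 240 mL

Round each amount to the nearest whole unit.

The original recipe has 1250 mL of vegetable broth, so the scaling factor is 2968.75 ÷ 1250 = 19/8 = 2.375.
shredded cheddar: 90 g × 19/8 ÷ 28.35 g/oz ≈ 8 oz
shrimp: 3 oz × 19/8 ≈ 7 oz
grated parmesan: (1 cup + 1 tbsp = 1.0625 cup) × 19/8 × 100 g/cup ≈ 252 g

shredded cheddar: 8 oz; shrimp: 7 oz; grated parmesan: 252 g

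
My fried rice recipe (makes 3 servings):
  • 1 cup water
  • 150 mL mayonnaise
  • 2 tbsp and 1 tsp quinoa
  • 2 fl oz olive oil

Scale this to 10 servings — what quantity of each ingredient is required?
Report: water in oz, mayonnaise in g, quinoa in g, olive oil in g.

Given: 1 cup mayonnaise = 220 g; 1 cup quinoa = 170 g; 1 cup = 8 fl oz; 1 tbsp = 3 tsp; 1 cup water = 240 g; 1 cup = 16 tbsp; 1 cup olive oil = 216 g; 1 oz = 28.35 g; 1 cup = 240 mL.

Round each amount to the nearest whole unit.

water: 28 oz; mayonnaise: 458 g; quinoa: 83 g; olive oil: 180 g

Scaling factor: 10/3.
water: 1 cup × 10/3 × 240 g/cup ÷ 28.35 g/oz ≈ 28 oz
mayonnaise: 150 mL × 10/3 ÷ 240 mL/cup × 220 g/cup ≈ 458 g
quinoa: (2 tbsp + 1 tsp = 7/3 tbsp) × 10/3 ÷ 16 tbsp/cup × 170 g/cup ≈ 83 g
olive oil: 2 fl oz × 10/3 ÷ 8 fl oz/cup × 216 g/cup = 180 g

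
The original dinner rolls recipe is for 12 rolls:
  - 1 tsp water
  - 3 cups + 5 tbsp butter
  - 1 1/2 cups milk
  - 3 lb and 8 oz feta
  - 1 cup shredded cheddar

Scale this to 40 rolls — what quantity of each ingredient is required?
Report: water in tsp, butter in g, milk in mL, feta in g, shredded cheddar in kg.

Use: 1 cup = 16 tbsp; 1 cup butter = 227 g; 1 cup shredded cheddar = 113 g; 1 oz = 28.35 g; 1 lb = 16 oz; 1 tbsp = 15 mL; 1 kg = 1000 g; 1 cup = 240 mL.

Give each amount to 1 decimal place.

water: 3.3 tsp; butter: 2506.5 g; milk: 1200.0 mL; feta: 5292.0 g; shredded cheddar: 0.4 kg

Scaling factor: 40/12 = 10/3.
water: 1 tsp × 10/3 ≈ 3.3 tsp
butter: (3 cup + 5 tbsp = 3.3125 cup) × 10/3 × 227 g/cup ≈ 2506.5 g
milk: 1.5 cup × 10/3 × 240 mL/cup = 1200.0 mL
feta: (3 lb + 8 oz = 3.5 lb) × 10/3 × 16 oz/lb × 28.35 g/oz = 5292.0 g
shredded cheddar: 1 cup × 10/3 × 113 g/cup ÷ 1000 g/kg ≈ 0.4 kg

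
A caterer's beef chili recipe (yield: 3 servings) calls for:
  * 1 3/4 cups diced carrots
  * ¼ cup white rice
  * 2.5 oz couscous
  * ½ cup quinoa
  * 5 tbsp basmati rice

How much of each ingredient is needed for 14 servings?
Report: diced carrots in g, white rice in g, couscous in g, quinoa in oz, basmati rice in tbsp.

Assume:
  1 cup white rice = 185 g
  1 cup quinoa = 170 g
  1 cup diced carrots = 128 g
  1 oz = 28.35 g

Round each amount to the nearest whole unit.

Scaling factor: 14/3.
diced carrots: 1.75 cup × 14/3 × 128 g/cup ≈ 1045 g
white rice: 0.25 cup × 14/3 × 185 g/cup ≈ 216 g
couscous: 2.5 oz × 14/3 × 28.35 g/oz ≈ 331 g
quinoa: 0.5 cup × 14/3 × 170 g/cup ÷ 28.35 g/oz ≈ 14 oz
basmati rice: 5 tbsp × 14/3 ≈ 23 tbsp

diced carrots: 1045 g; white rice: 216 g; couscous: 331 g; quinoa: 14 oz; basmati rice: 23 tbsp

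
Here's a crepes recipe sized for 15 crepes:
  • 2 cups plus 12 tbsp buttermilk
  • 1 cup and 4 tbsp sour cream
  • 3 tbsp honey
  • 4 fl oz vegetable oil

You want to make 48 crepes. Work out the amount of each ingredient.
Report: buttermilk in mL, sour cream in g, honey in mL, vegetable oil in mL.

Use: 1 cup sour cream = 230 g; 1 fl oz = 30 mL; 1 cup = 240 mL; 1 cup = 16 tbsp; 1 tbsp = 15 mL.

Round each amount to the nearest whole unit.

Scaling factor: 48/15 = 16/5 = 3.2.
buttermilk: (2 cup + 12 tbsp = 2.75 cup) × 16/5 × 240 mL/cup = 2112 mL
sour cream: (1 cup + 4 tbsp = 1.25 cup) × 16/5 × 230 g/cup = 920 g
honey: 3 tbsp × 16/5 × 15 mL/tbsp = 144 mL
vegetable oil: 4 fl oz × 16/5 × 30 mL/fl oz = 384 mL

buttermilk: 2112 mL; sour cream: 920 g; honey: 144 mL; vegetable oil: 384 mL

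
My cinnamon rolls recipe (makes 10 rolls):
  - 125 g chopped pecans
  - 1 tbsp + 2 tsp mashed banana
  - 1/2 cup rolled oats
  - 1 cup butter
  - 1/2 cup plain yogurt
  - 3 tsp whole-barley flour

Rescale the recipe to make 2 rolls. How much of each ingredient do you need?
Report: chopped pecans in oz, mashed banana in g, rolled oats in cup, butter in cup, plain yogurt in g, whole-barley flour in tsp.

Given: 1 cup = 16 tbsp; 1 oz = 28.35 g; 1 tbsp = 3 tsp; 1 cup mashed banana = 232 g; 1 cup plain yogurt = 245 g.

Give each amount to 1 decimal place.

chopped pecans: 0.9 oz; mashed banana: 4.8 g; rolled oats: 0.1 cup; butter: 0.2 cup; plain yogurt: 24.5 g; whole-barley flour: 0.6 tsp

Scaling factor: 2/10 = 1/5 = 0.2.
chopped pecans: 125 g × 1/5 ÷ 28.35 g/oz ≈ 0.9 oz
mashed banana: (1 tbsp + 2 tsp = 5/3 tbsp) × 1/5 ÷ 16 tbsp/cup × 232 g/cup ≈ 4.8 g
rolled oats: 0.5 cup × 1/5 = 0.1 cup
butter: 1 cup × 1/5 = 0.2 cup
plain yogurt: 0.5 cup × 1/5 × 245 g/cup = 24.5 g
whole-barley flour: 3 tsp × 1/5 = 0.6 tsp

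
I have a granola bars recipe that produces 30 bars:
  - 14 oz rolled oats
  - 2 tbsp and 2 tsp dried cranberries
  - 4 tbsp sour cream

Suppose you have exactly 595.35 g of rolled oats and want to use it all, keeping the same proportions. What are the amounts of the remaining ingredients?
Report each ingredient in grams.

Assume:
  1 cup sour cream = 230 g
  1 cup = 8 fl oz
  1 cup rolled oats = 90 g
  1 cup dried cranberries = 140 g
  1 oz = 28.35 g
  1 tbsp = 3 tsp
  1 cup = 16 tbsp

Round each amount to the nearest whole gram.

The original recipe has 396.9 g of rolled oats, so the scaling factor is 595.35 ÷ 396.9 = 3/2 = 1.5.
dried cranberries: (2 tbsp + 2 tsp = 8/3 tbsp) × 3/2 ÷ 16 tbsp/cup × 140 g/cup = 35 g
sour cream: 4 tbsp × 3/2 ÷ 16 tbsp/cup × 230 g/cup ≈ 86 g

dried cranberries: 35 g; sour cream: 86 g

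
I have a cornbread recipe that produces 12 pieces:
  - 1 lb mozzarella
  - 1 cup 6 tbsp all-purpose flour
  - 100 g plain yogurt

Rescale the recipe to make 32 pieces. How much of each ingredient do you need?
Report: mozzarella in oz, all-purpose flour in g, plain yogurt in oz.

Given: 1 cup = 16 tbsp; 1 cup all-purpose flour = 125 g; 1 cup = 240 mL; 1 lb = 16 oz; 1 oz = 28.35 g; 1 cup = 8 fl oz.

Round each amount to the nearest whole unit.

mozzarella: 43 oz; all-purpose flour: 458 g; plain yogurt: 9 oz

Scaling factor: 32/12 = 8/3.
mozzarella: 1 lb × 8/3 × 16 oz/lb ≈ 43 oz
all-purpose flour: (1 cup + 6 tbsp = 1.375 cup) × 8/3 × 125 g/cup ≈ 458 g
plain yogurt: 100 g × 8/3 ÷ 28.35 g/oz ≈ 9 oz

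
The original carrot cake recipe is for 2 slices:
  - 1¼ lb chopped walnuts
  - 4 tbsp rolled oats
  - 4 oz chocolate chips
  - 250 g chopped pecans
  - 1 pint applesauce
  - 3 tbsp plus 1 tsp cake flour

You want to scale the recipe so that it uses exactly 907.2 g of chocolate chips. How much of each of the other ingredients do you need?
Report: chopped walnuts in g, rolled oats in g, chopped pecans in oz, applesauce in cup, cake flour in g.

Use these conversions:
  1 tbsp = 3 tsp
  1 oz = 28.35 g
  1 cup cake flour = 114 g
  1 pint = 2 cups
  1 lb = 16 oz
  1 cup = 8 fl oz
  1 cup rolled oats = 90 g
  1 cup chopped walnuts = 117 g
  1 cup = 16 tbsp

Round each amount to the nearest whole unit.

chopped walnuts: 4536 g; rolled oats: 180 g; chopped pecans: 71 oz; applesauce: 16 cup; cake flour: 190 g

The original recipe has 113.4 g of chocolate chips, so the scaling factor is 907.2 ÷ 113.4 = 8.
chopped walnuts: 1.25 lb × 8 × 16 oz/lb × 28.35 g/oz = 4536 g
rolled oats: 4 tbsp × 8 ÷ 16 tbsp/cup × 90 g/cup = 180 g
chopped pecans: 250 g × 8 ÷ 28.35 g/oz ≈ 71 oz
applesauce: 1 pint × 8 × 2 cup/pint = 16 cup
cake flour: (3 tbsp + 1 tsp = 10/3 tbsp) × 8 ÷ 16 tbsp/cup × 114 g/cup = 190 g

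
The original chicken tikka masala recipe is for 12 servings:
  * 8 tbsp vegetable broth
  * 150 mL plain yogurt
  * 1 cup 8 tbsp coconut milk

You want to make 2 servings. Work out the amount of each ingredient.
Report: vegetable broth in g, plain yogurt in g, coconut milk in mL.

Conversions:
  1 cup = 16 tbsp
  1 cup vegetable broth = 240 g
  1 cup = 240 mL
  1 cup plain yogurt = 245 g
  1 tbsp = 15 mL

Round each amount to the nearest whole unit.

Scaling factor: 2/12 = 1/6.
vegetable broth: 8 tbsp × 1/6 ÷ 16 tbsp/cup × 240 g/cup = 20 g
plain yogurt: 150 mL × 1/6 ÷ 240 mL/cup × 245 g/cup ≈ 26 g
coconut milk: (1 cup + 8 tbsp = 1.5 cup) × 1/6 × 240 mL/cup = 60 mL

vegetable broth: 20 g; plain yogurt: 26 g; coconut milk: 60 mL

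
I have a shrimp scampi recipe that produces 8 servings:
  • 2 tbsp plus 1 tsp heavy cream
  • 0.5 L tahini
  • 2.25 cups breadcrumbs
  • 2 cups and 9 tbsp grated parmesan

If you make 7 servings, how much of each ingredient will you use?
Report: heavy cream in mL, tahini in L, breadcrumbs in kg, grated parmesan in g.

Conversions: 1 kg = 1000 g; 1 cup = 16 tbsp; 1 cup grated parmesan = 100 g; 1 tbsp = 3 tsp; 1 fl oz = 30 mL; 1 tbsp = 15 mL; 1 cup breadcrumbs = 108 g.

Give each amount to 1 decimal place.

Scaling factor: 7/8 = 0.875.
heavy cream: (2 tbsp + 1 tsp = 7/3 tbsp) × 7/8 × 15 mL/tbsp ≈ 30.6 mL
tahini: 0.5 L × 7/8 ≈ 0.4 L
breadcrumbs: 2.25 cup × 7/8 × 108 g/cup ÷ 1000 g/kg ≈ 0.2 kg
grated parmesan: (2 cup + 9 tbsp = 2.5625 cup) × 7/8 × 100 g/cup ≈ 224.2 g

heavy cream: 30.6 mL; tahini: 0.4 L; breadcrumbs: 0.2 kg; grated parmesan: 224.2 g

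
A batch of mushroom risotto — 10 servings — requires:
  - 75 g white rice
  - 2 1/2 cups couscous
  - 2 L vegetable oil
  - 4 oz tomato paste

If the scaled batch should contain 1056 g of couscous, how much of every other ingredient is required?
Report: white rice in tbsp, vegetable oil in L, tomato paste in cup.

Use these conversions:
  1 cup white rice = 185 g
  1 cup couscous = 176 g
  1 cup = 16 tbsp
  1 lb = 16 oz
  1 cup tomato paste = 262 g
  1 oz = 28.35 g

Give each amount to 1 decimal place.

The original recipe has 440 g of couscous, so the scaling factor is 1056 ÷ 440 = 12/5 = 2.4.
white rice: 75 g × 12/5 ÷ 185 g/cup × 16 tbsp/cup ≈ 15.6 tbsp
vegetable oil: 2 L × 12/5 = 4.8 L
tomato paste: 4 oz × 12/5 × 28.35 g/oz ÷ 262 g/cup ≈ 1.0 cup

white rice: 15.6 tbsp; vegetable oil: 4.8 L; tomato paste: 1.0 cup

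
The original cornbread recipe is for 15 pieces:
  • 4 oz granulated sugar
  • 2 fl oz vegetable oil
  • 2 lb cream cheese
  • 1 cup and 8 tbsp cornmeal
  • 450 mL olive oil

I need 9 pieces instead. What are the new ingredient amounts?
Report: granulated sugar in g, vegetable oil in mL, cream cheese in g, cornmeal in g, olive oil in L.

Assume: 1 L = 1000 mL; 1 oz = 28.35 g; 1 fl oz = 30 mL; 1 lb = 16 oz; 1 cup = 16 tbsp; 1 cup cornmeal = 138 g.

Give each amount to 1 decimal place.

Scaling factor: 9/15 = 3/5 = 0.6.
granulated sugar: 4 oz × 3/5 × 28.35 g/oz ≈ 68.0 g
vegetable oil: 2 fl oz × 3/5 × 30 mL/fl oz = 36.0 mL
cream cheese: 2 lb × 3/5 × 16 oz/lb × 28.35 g/oz ≈ 544.3 g
cornmeal: (1 cup + 8 tbsp = 1.5 cup) × 3/5 × 138 g/cup = 124.2 g
olive oil: 450 mL × 3/5 ÷ 1000 mL/L ≈ 0.3 L

granulated sugar: 68.0 g; vegetable oil: 36.0 mL; cream cheese: 544.3 g; cornmeal: 124.2 g; olive oil: 0.3 L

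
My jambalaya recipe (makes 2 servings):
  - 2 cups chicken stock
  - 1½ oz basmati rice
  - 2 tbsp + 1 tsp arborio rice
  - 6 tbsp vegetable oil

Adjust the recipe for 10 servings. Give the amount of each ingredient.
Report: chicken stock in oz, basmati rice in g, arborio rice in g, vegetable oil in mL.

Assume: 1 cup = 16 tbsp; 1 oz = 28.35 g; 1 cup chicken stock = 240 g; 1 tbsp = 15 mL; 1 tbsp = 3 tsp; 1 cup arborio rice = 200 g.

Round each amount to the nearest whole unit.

Scaling factor: 10/2 = 5.
chicken stock: 2 cup × 5 × 240 g/cup ÷ 28.35 g/oz ≈ 85 oz
basmati rice: 1.5 oz × 5 × 28.35 g/oz ≈ 213 g
arborio rice: (2 tbsp + 1 tsp = 7/3 tbsp) × 5 ÷ 16 tbsp/cup × 200 g/cup ≈ 146 g
vegetable oil: 6 tbsp × 5 × 15 mL/tbsp = 450 mL

chicken stock: 85 oz; basmati rice: 213 g; arborio rice: 146 g; vegetable oil: 450 mL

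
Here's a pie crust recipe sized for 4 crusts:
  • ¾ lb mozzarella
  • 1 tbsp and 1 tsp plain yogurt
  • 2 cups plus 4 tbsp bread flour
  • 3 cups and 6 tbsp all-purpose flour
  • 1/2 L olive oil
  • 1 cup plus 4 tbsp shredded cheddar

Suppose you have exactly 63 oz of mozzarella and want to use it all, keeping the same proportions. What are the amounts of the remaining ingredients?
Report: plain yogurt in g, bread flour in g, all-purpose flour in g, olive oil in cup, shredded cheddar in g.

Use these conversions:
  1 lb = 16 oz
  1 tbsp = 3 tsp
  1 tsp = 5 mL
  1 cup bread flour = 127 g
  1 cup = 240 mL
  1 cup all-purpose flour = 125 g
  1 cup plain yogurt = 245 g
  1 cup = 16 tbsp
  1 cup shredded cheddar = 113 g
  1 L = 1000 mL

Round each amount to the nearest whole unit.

plain yogurt: 107 g; bread flour: 1500 g; all-purpose flour: 2215 g; olive oil: 11 cup; shredded cheddar: 742 g

The original recipe has 12 oz of mozzarella, so the scaling factor is 63 ÷ 12 = 21/4 = 5.25.
plain yogurt: (1 tbsp + 1 tsp = 4/3 tbsp) × 21/4 ÷ 16 tbsp/cup × 245 g/cup ≈ 107 g
bread flour: (2 cup + 4 tbsp = 2.25 cup) × 21/4 × 127 g/cup ≈ 1500 g
all-purpose flour: (3 cup + 6 tbsp = 3.375 cup) × 21/4 × 125 g/cup ≈ 2215 g
olive oil: 0.5 L × 21/4 × 1000 mL/L ÷ 240 mL/cup ≈ 11 cup
shredded cheddar: (1 cup + 4 tbsp = 1.25 cup) × 21/4 × 113 g/cup ≈ 742 g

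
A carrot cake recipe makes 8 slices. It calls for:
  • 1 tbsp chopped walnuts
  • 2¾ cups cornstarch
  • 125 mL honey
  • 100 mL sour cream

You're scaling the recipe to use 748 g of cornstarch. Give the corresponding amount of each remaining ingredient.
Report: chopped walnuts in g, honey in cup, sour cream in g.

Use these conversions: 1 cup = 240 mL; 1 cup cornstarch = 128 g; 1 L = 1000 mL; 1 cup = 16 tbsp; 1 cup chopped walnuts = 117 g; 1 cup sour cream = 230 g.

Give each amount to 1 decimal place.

chopped walnuts: 15.5 g; honey: 1.1 cup; sour cream: 203.6 g

The original recipe has 352 g of cornstarch, so the scaling factor is 748 ÷ 352 = 17/8 = 2.125.
chopped walnuts: 1 tbsp × 17/8 ÷ 16 tbsp/cup × 117 g/cup ≈ 15.5 g
honey: 125 mL × 17/8 ÷ 240 mL/cup ≈ 1.1 cup
sour cream: 100 mL × 17/8 ÷ 240 mL/cup × 230 g/cup ≈ 203.6 g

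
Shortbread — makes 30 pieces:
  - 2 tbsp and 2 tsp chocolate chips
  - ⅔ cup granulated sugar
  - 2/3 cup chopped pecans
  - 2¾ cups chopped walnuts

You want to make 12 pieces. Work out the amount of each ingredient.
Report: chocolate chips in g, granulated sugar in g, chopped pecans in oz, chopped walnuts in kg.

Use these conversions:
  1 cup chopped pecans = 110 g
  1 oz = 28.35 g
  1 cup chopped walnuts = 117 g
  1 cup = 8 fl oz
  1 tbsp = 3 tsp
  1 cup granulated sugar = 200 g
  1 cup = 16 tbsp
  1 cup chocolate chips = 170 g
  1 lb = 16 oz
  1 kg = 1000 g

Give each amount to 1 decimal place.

chocolate chips: 11.3 g; granulated sugar: 53.3 g; chopped pecans: 1.0 oz; chopped walnuts: 0.1 kg

Scaling factor: 12/30 = 2/5 = 0.4.
chocolate chips: (2 tbsp + 2 tsp = 8/3 tbsp) × 2/5 ÷ 16 tbsp/cup × 170 g/cup ≈ 11.3 g
granulated sugar: 2/3 cup × 2/5 × 200 g/cup ≈ 53.3 g
chopped pecans: 2/3 cup × 2/5 × 110 g/cup ÷ 28.35 g/oz ≈ 1.0 oz
chopped walnuts: 2.75 cup × 2/5 × 117 g/cup ÷ 1000 g/kg ≈ 0.1 kg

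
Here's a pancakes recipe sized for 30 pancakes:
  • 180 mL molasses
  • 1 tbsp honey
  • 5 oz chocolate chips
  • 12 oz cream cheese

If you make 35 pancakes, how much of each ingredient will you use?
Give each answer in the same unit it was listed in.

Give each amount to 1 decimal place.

molasses: 210.0 mL; honey: 1.2 tbsp; chocolate chips: 5.8 oz; cream cheese: 14.0 oz

Scaling factor: 35/30 = 7/6.
molasses: 180 mL × 7/6 = 210.0 mL
honey: 1 tbsp × 7/6 ≈ 1.2 tbsp
chocolate chips: 5 oz × 7/6 ≈ 5.8 oz
cream cheese: 12 oz × 7/6 = 14.0 oz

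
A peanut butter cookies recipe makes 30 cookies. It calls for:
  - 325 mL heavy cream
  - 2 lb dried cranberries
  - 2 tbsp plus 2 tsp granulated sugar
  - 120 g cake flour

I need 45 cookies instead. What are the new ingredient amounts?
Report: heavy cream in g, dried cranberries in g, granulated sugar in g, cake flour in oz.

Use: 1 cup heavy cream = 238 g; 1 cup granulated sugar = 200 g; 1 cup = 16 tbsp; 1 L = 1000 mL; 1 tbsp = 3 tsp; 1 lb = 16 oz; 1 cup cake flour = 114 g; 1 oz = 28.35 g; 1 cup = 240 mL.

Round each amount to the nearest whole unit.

heavy cream: 483 g; dried cranberries: 1361 g; granulated sugar: 50 g; cake flour: 6 oz

Scaling factor: 45/30 = 3/2 = 1.5.
heavy cream: 325 mL × 3/2 ÷ 240 mL/cup × 238 g/cup ≈ 483 g
dried cranberries: 2 lb × 3/2 × 16 oz/lb × 28.35 g/oz ≈ 1361 g
granulated sugar: (2 tbsp + 2 tsp = 8/3 tbsp) × 3/2 ÷ 16 tbsp/cup × 200 g/cup = 50 g
cake flour: 120 g × 3/2 ÷ 28.35 g/oz ≈ 6 oz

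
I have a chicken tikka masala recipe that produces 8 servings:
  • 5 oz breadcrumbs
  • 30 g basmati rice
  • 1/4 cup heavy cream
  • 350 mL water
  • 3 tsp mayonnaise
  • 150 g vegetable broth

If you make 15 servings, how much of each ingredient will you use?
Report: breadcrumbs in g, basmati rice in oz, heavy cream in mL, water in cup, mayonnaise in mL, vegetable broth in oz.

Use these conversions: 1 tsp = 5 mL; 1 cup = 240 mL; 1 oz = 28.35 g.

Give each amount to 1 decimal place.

Scaling factor: 15/8 = 1.875.
breadcrumbs: 5 oz × 15/8 × 28.35 g/oz ≈ 265.8 g
basmati rice: 30 g × 15/8 ÷ 28.35 g/oz ≈ 2.0 oz
heavy cream: 0.25 cup × 15/8 × 240 mL/cup = 112.5 mL
water: 350 mL × 15/8 ÷ 240 mL/cup ≈ 2.7 cup
mayonnaise: 3 tsp × 15/8 × 5 mL/tsp ≈ 28.1 mL
vegetable broth: 150 g × 15/8 ÷ 28.35 g/oz ≈ 9.9 oz

breadcrumbs: 265.8 g; basmati rice: 2.0 oz; heavy cream: 112.5 mL; water: 2.7 cup; mayonnaise: 28.1 mL; vegetable broth: 9.9 oz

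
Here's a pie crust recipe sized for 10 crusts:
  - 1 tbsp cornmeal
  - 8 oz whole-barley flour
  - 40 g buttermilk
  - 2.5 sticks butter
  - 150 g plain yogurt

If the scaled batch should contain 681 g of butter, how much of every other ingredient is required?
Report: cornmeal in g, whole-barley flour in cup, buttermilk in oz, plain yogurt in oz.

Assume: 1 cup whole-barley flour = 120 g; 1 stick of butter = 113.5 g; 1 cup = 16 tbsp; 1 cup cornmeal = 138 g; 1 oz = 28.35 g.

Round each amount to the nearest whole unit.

cornmeal: 21 g; whole-barley flour: 5 cup; buttermilk: 3 oz; plain yogurt: 13 oz

The original recipe has 283.75 g of butter, so the scaling factor is 681 ÷ 283.75 = 12/5 = 2.4.
cornmeal: 1 tbsp × 12/5 ÷ 16 tbsp/cup × 138 g/cup ≈ 21 g
whole-barley flour: 8 oz × 12/5 × 28.35 g/oz ÷ 120 g/cup ≈ 5 cup
buttermilk: 40 g × 12/5 ÷ 28.35 g/oz ≈ 3 oz
plain yogurt: 150 g × 12/5 ÷ 28.35 g/oz ≈ 13 oz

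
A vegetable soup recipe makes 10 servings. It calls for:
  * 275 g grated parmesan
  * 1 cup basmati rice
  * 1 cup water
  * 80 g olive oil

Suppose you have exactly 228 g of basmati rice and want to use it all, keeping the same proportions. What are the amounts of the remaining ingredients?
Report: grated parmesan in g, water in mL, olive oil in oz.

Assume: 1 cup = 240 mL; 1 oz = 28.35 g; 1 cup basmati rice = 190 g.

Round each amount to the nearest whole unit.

grated parmesan: 330 g; water: 288 mL; olive oil: 3 oz

The original recipe has 190 g of basmati rice, so the scaling factor is 228 ÷ 190 = 6/5 = 1.2.
grated parmesan: 275 g × 6/5 = 330 g
water: 1 cup × 6/5 × 240 mL/cup = 288 mL
olive oil: 80 g × 6/5 ÷ 28.35 g/oz ≈ 3 oz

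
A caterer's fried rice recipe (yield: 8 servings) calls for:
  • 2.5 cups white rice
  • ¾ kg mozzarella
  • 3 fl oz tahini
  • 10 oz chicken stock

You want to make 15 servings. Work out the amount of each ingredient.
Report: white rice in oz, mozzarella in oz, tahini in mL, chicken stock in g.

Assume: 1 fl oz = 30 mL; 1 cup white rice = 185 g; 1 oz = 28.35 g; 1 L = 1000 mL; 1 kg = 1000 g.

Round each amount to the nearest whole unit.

Scaling factor: 15/8 = 1.875.
white rice: 2.5 cup × 15/8 × 185 g/cup ÷ 28.35 g/oz ≈ 31 oz
mozzarella: 0.75 kg × 15/8 × 1000 g/kg ÷ 28.35 g/oz ≈ 50 oz
tahini: 3 fl oz × 15/8 × 30 mL/fl oz ≈ 169 mL
chicken stock: 10 oz × 15/8 × 28.35 g/oz ≈ 532 g

white rice: 31 oz; mozzarella: 50 oz; tahini: 169 mL; chicken stock: 532 g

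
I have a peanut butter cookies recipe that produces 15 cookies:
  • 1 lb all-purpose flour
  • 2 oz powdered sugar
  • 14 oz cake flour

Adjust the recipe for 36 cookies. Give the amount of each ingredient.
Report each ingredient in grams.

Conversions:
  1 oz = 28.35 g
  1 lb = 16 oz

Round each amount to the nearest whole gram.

all-purpose flour: 1089 g; powdered sugar: 136 g; cake flour: 953 g

Scaling factor: 36/15 = 12/5 = 2.4.
all-purpose flour: 1 lb × 12/5 × 16 oz/lb × 28.35 g/oz ≈ 1089 g
powdered sugar: 2 oz × 12/5 × 28.35 g/oz ≈ 136 g
cake flour: 14 oz × 12/5 × 28.35 g/oz ≈ 953 g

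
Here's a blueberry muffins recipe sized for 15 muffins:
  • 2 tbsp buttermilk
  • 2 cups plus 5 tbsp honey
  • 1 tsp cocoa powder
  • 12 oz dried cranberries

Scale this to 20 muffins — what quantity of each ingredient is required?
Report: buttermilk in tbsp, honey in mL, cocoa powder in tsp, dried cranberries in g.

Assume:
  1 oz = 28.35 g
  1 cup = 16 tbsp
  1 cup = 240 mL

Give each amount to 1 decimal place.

buttermilk: 2.7 tbsp; honey: 740.0 mL; cocoa powder: 1.3 tsp; dried cranberries: 453.6 g

Scaling factor: 20/15 = 4/3.
buttermilk: 2 tbsp × 4/3 ≈ 2.7 tbsp
honey: (2 cup + 5 tbsp = 2.3125 cup) × 4/3 × 240 mL/cup = 740.0 mL
cocoa powder: 1 tsp × 4/3 ≈ 1.3 tsp
dried cranberries: 12 oz × 4/3 × 28.35 g/oz = 453.6 g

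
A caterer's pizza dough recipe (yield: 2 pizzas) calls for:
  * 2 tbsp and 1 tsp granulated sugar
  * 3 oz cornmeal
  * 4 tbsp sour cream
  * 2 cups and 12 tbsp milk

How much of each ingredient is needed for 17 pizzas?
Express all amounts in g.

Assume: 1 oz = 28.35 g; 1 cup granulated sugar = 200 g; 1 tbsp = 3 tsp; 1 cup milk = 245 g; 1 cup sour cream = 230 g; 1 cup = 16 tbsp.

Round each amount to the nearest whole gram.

granulated sugar: 248 g; cornmeal: 723 g; sour cream: 489 g; milk: 5727 g

Scaling factor: 17/2 = 8.5.
granulated sugar: (2 tbsp + 1 tsp = 7/3 tbsp) × 17/2 ÷ 16 tbsp/cup × 200 g/cup ≈ 248 g
cornmeal: 3 oz × 17/2 × 28.35 g/oz ≈ 723 g
sour cream: 4 tbsp × 17/2 ÷ 16 tbsp/cup × 230 g/cup ≈ 489 g
milk: (2 cup + 12 tbsp = 2.75 cup) × 17/2 × 245 g/cup ≈ 5727 g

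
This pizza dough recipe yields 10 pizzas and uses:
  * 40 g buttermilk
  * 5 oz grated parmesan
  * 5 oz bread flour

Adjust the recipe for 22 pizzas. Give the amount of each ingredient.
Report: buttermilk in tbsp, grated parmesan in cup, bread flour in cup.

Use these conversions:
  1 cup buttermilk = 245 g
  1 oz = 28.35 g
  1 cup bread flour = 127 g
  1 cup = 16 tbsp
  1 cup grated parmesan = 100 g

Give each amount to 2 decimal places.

Scaling factor: 22/10 = 11/5 = 2.2.
buttermilk: 40 g × 11/5 ÷ 245 g/cup × 16 tbsp/cup ≈ 5.75 tbsp
grated parmesan: 5 oz × 11/5 × 28.35 g/oz ÷ 100 g/cup ≈ 3.12 cup
bread flour: 5 oz × 11/5 × 28.35 g/oz ÷ 127 g/cup ≈ 2.46 cup

buttermilk: 5.75 tbsp; grated parmesan: 3.12 cup; bread flour: 2.46 cup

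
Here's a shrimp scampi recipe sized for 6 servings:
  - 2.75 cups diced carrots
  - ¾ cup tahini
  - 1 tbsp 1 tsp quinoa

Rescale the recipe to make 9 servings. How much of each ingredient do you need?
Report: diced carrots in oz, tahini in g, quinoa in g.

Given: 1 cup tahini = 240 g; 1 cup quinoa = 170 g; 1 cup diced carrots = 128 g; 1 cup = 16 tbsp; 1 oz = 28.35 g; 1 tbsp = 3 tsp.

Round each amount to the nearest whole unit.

Scaling factor: 9/6 = 3/2 = 1.5.
diced carrots: 2.75 cup × 3/2 × 128 g/cup ÷ 28.35 g/oz ≈ 19 oz
tahini: 0.75 cup × 3/2 × 240 g/cup = 270 g
quinoa: (1 tbsp + 1 tsp = 4/3 tbsp) × 3/2 ÷ 16 tbsp/cup × 170 g/cup ≈ 21 g

diced carrots: 19 oz; tahini: 270 g; quinoa: 21 g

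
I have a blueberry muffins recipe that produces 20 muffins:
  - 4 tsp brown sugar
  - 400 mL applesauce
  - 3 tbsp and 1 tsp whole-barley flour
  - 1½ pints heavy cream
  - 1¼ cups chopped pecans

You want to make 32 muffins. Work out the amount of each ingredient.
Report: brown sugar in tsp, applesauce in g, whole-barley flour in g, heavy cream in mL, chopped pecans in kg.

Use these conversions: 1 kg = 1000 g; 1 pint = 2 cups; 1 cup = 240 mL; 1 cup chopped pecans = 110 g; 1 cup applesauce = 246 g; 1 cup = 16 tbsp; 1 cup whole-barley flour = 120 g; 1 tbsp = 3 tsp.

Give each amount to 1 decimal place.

Scaling factor: 32/20 = 8/5 = 1.6.
brown sugar: 4 tsp × 8/5 = 6.4 tsp
applesauce: 400 mL × 8/5 ÷ 240 mL/cup × 246 g/cup = 656.0 g
whole-barley flour: (3 tbsp + 1 tsp = 10/3 tbsp) × 8/5 ÷ 16 tbsp/cup × 120 g/cup = 40.0 g
heavy cream: 1.5 pint × 8/5 × 2 cup/pint × 240 mL/cup = 1152.0 mL
chopped pecans: 1.25 cup × 8/5 × 110 g/cup ÷ 1000 g/kg ≈ 0.2 kg

brown sugar: 6.4 tsp; applesauce: 656.0 g; whole-barley flour: 40.0 g; heavy cream: 1152.0 mL; chopped pecans: 0.2 kg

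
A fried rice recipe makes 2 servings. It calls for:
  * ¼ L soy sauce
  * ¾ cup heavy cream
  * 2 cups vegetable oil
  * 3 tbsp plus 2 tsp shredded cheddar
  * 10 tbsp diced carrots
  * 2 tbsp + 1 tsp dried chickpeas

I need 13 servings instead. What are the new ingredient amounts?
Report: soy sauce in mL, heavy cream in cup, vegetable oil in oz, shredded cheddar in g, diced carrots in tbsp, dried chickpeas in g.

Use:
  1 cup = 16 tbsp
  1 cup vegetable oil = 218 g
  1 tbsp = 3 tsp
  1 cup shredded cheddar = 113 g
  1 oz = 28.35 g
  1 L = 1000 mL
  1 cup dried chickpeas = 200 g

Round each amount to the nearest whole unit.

Scaling factor: 13/2 = 6.5.
soy sauce: 0.25 L × 13/2 × 1000 mL/L = 1625 mL
heavy cream: 0.75 cup × 13/2 ≈ 5 cup
vegetable oil: 2 cup × 13/2 × 218 g/cup ÷ 28.35 g/oz ≈ 100 oz
shredded cheddar: (3 tbsp + 2 tsp = 11/3 tbsp) × 13/2 ÷ 16 tbsp/cup × 113 g/cup ≈ 168 g
diced carrots: 10 tbsp × 13/2 = 65 tbsp
dried chickpeas: (2 tbsp + 1 tsp = 7/3 tbsp) × 13/2 ÷ 16 tbsp/cup × 200 g/cup ≈ 190 g

soy sauce: 1625 mL; heavy cream: 5 cup; vegetable oil: 100 oz; shredded cheddar: 168 g; diced carrots: 65 tbsp; dried chickpeas: 190 g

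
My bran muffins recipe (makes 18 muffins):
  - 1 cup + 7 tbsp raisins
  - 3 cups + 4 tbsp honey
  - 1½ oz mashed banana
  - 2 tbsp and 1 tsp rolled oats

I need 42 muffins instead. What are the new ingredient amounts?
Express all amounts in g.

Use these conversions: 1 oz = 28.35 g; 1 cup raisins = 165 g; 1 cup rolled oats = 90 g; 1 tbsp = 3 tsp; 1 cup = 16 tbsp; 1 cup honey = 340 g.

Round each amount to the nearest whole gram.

raisins: 553 g; honey: 2578 g; mashed banana: 99 g; rolled oats: 31 g

Scaling factor: 42/18 = 7/3.
raisins: (1 cup + 7 tbsp = 1.4375 cup) × 7/3 × 165 g/cup ≈ 553 g
honey: (3 cup + 4 tbsp = 3.25 cup) × 7/3 × 340 g/cup ≈ 2578 g
mashed banana: 1.5 oz × 7/3 × 28.35 g/oz ≈ 99 g
rolled oats: (2 tbsp + 1 tsp = 7/3 tbsp) × 7/3 ÷ 16 tbsp/cup × 90 g/cup ≈ 31 g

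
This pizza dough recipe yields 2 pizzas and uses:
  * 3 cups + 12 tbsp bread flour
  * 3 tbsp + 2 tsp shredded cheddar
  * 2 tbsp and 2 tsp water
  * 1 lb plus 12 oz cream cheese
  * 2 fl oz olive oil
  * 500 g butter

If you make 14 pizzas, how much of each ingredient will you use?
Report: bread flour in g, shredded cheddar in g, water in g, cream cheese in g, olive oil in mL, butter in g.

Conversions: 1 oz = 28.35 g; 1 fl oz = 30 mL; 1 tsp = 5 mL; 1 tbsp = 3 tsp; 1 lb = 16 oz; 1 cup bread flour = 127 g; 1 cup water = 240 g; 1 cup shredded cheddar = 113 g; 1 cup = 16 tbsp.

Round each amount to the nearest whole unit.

bread flour: 3334 g; shredded cheddar: 181 g; water: 280 g; cream cheese: 5557 g; olive oil: 420 mL; butter: 3500 g

Scaling factor: 14/2 = 7.
bread flour: (3 cup + 12 tbsp = 3.75 cup) × 7 × 127 g/cup ≈ 3334 g
shredded cheddar: (3 tbsp + 2 tsp = 11/3 tbsp) × 7 ÷ 16 tbsp/cup × 113 g/cup ≈ 181 g
water: (2 tbsp + 2 tsp = 8/3 tbsp) × 7 ÷ 16 tbsp/cup × 240 g/cup = 280 g
cream cheese: (1 lb + 12 oz = 1.75 lb) × 7 × 16 oz/lb × 28.35 g/oz ≈ 5557 g
olive oil: 2 fl oz × 7 × 30 mL/fl oz = 420 mL
butter: 500 g × 7 = 3500 g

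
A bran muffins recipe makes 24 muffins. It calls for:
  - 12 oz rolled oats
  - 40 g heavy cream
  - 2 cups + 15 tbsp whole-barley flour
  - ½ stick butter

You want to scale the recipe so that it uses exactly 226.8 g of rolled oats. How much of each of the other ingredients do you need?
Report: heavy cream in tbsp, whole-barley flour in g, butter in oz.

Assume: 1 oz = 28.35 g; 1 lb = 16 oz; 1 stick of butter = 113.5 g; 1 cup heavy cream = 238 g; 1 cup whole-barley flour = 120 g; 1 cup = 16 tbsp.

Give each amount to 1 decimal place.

heavy cream: 1.8 tbsp; whole-barley flour: 235.0 g; butter: 1.3 oz

The original recipe has 340.2 g of rolled oats, so the scaling factor is 226.8 ÷ 340.2 = 2/3.
heavy cream: 40 g × 2/3 ÷ 238 g/cup × 16 tbsp/cup ≈ 1.8 tbsp
whole-barley flour: (2 cup + 15 tbsp = 2.9375 cup) × 2/3 × 120 g/cup = 235.0 g
butter: 0.5 stick × 2/3 × 113.5 g/stick ÷ 28.35 g/oz ≈ 1.3 oz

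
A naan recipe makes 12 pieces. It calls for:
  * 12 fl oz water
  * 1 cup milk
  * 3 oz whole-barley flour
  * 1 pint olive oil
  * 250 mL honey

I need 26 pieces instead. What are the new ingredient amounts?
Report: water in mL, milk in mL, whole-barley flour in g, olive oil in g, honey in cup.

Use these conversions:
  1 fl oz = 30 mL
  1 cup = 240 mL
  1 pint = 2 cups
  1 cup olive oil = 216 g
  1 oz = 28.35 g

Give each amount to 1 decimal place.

water: 780.0 mL; milk: 520.0 mL; whole-barley flour: 184.3 g; olive oil: 936.0 g; honey: 2.3 cup

Scaling factor: 26/12 = 13/6.
water: 12 fl oz × 13/6 × 30 mL/fl oz = 780.0 mL
milk: 1 cup × 13/6 × 240 mL/cup = 520.0 mL
whole-barley flour: 3 oz × 13/6 × 28.35 g/oz ≈ 184.3 g
olive oil: 1 pint × 13/6 × 2 cup/pint × 216 g/cup = 936.0 g
honey: 250 mL × 13/6 ÷ 240 mL/cup ≈ 2.3 cup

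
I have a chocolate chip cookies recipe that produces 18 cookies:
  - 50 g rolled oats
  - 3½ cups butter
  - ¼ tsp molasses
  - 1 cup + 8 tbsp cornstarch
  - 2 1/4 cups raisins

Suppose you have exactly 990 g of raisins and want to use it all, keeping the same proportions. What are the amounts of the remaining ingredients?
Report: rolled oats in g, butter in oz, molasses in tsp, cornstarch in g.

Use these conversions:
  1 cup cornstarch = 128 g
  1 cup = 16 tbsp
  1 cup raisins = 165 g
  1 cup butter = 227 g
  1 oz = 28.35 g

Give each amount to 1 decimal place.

The original recipe has 371.25 g of raisins, so the scaling factor is 990 ÷ 371.25 = 8/3.
rolled oats: 50 g × 8/3 ≈ 133.3 g
butter: 3.5 cup × 8/3 × 227 g/cup ÷ 28.35 g/oz ≈ 74.7 oz
molasses: 0.25 tsp × 8/3 ≈ 0.7 tsp
cornstarch: (1 cup + 8 tbsp = 1.5 cup) × 8/3 × 128 g/cup = 512.0 g

rolled oats: 133.3 g; butter: 74.7 oz; molasses: 0.7 tsp; cornstarch: 512.0 g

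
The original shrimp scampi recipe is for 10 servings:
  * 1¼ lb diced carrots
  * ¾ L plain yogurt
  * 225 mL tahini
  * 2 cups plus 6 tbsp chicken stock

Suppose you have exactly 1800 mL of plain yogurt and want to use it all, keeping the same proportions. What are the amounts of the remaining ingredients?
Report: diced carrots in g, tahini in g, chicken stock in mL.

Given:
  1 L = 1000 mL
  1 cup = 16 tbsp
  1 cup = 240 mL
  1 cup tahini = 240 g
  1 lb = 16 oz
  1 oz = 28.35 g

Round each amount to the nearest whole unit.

diced carrots: 1361 g; tahini: 540 g; chicken stock: 1368 mL

The original recipe has 750 mL of plain yogurt, so the scaling factor is 1800 ÷ 750 = 12/5 = 2.4.
diced carrots: 1.25 lb × 12/5 × 16 oz/lb × 28.35 g/oz ≈ 1361 g
tahini: 225 mL × 12/5 ÷ 240 mL/cup × 240 g/cup = 540 g
chicken stock: (2 cup + 6 tbsp = 2.375 cup) × 12/5 × 240 mL/cup = 1368 mL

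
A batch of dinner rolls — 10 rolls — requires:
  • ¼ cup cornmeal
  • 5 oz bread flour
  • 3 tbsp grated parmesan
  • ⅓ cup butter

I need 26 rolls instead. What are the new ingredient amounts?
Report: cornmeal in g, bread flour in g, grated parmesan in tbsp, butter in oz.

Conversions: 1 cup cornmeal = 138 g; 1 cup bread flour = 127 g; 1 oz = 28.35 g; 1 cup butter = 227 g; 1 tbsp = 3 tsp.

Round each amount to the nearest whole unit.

cornmeal: 90 g; bread flour: 369 g; grated parmesan: 8 tbsp; butter: 7 oz

Scaling factor: 26/10 = 13/5 = 2.6.
cornmeal: 0.25 cup × 13/5 × 138 g/cup ≈ 90 g
bread flour: 5 oz × 13/5 × 28.35 g/oz ≈ 369 g
grated parmesan: 3 tbsp × 13/5 ≈ 8 tbsp
butter: 1/3 cup × 13/5 × 227 g/cup ÷ 28.35 g/oz ≈ 7 oz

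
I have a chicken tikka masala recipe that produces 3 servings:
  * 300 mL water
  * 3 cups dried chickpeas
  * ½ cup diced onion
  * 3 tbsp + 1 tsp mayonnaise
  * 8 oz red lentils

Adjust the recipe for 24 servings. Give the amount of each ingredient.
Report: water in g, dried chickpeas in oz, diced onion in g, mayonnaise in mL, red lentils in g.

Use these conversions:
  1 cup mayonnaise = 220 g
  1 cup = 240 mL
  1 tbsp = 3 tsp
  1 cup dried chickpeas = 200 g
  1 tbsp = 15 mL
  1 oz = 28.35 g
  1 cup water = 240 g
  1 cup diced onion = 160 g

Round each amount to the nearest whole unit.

water: 2400 g; dried chickpeas: 169 oz; diced onion: 640 g; mayonnaise: 400 mL; red lentils: 1814 g

Scaling factor: 24/3 = 8.
water: 300 mL × 8 ÷ 240 mL/cup × 240 g/cup = 2400 g
dried chickpeas: 3 cup × 8 × 200 g/cup ÷ 28.35 g/oz ≈ 169 oz
diced onion: 0.5 cup × 8 × 160 g/cup = 640 g
mayonnaise: (3 tbsp + 1 tsp = 10/3 tbsp) × 8 × 15 mL/tbsp = 400 mL
red lentils: 8 oz × 8 × 28.35 g/oz ≈ 1814 g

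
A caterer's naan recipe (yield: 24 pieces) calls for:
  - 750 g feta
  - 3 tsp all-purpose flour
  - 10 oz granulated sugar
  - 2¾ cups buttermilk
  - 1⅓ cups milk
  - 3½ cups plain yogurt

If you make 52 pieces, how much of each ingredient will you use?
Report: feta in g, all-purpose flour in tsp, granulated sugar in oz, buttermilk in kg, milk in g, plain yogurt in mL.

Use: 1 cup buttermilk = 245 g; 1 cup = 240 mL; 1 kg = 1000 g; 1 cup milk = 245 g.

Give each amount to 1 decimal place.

Scaling factor: 52/24 = 13/6.
feta: 750 g × 13/6 = 1625.0 g
all-purpose flour: 3 tsp × 13/6 = 6.5 tsp
granulated sugar: 10 oz × 13/6 ≈ 21.7 oz
buttermilk: 2.75 cup × 13/6 × 245 g/cup ÷ 1000 g/kg ≈ 1.5 kg
milk: 4/3 cup × 13/6 × 245 g/cup ≈ 707.8 g
plain yogurt: 3.5 cup × 13/6 × 240 mL/cup = 1820.0 mL

feta: 1625.0 g; all-purpose flour: 6.5 tsp; granulated sugar: 21.7 oz; buttermilk: 1.5 kg; milk: 707.8 g; plain yogurt: 1820.0 mL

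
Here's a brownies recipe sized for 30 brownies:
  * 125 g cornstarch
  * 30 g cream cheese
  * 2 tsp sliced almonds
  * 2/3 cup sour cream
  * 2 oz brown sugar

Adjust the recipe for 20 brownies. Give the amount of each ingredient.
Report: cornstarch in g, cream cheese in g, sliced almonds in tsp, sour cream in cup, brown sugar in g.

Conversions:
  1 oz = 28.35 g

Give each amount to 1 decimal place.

Scaling factor: 20/30 = 2/3.
cornstarch: 125 g × 2/3 ≈ 83.3 g
cream cheese: 30 g × 2/3 = 20.0 g
sliced almonds: 2 tsp × 2/3 ≈ 1.3 tsp
sour cream: 2/3 cup × 2/3 ≈ 0.4 cup
brown sugar: 2 oz × 2/3 × 28.35 g/oz = 37.8 g

cornstarch: 83.3 g; cream cheese: 20.0 g; sliced almonds: 1.3 tsp; sour cream: 0.4 cup; brown sugar: 37.8 g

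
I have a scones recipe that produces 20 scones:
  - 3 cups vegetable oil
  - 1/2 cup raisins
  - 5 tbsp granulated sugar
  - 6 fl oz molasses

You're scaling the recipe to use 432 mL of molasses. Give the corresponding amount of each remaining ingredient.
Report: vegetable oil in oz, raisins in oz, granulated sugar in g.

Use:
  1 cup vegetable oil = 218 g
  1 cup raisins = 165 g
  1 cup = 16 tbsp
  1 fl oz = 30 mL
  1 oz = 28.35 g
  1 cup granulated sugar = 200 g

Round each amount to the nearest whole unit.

The original recipe has 180 mL of molasses, so the scaling factor is 432 ÷ 180 = 12/5 = 2.4.
vegetable oil: 3 cup × 12/5 × 218 g/cup ÷ 28.35 g/oz ≈ 55 oz
raisins: 0.5 cup × 12/5 × 165 g/cup ÷ 28.35 g/oz ≈ 7 oz
granulated sugar: 5 tbsp × 12/5 ÷ 16 tbsp/cup × 200 g/cup = 150 g

vegetable oil: 55 oz; raisins: 7 oz; granulated sugar: 150 g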